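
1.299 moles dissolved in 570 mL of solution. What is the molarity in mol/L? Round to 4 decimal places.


Convert volume to liters: V_L = V_mL / 1000.
V_L = 570 / 1000 = 0.57 L
M = n / V_L = 1.299 / 0.57
M = 2.27894737 mol/L, rounded to 4 dp:

2.2789 mol/L


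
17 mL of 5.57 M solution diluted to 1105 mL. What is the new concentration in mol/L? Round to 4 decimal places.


Dilution: M1*V1 = M2*V2, solve for M2.
M2 = M1*V1 / V2
M2 = 5.57 * 17 / 1105
M2 = 94.69 / 1105
M2 = 0.08569231 mol/L, rounded to 4 dp:

0.0857 mol/L


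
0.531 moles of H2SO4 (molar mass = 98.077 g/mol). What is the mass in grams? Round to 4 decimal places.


mass = n * M
mass = 0.531 * 98.077
mass = 52.078887 g, rounded to 4 dp:

52.0789 g


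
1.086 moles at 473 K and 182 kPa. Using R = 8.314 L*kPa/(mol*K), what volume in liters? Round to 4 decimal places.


PV = nRT, solve for V = nRT / P.
nRT = 1.086 * 8.314 * 473 = 4270.7189
V = 4270.7189 / 182
V = 23.46548846 L, rounded to 4 dp:

23.4655 L


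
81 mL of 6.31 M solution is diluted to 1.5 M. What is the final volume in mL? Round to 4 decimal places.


Dilution: M1*V1 = M2*V2, solve for V2.
V2 = M1*V1 / M2
V2 = 6.31 * 81 / 1.5
V2 = 511.11 / 1.5
V2 = 340.74 mL, rounded to 4 dp:

340.7400 mL


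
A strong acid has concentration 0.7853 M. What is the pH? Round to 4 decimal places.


A strong acid dissociates completely, so [H+] equals the given concentration.
pH = -log10([H+]) = -log10(0.7853)
pH = 0.1049644, rounded to 4 dp:

0.1050


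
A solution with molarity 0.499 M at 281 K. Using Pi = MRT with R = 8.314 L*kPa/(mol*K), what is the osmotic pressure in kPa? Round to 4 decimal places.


Osmotic pressure (van't Hoff): Pi = M*R*T.
RT = 8.314 * 281 = 2336.234
Pi = 0.499 * 2336.234
Pi = 1165.780766 kPa, rounded to 4 dp:

1165.7808 kPa


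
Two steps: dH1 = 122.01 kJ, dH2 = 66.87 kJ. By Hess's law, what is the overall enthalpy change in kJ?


Hess's law: enthalpy is a state function, so add the step enthalpies.
dH_total = dH1 + dH2 = 122.01 + (66.87)
dH_total = 188.88 kJ:

188.88 kJ


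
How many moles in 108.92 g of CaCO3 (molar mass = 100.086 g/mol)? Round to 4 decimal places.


n = mass / M
n = 108.92 / 100.086
n = 1.08826409 mol, rounded to 4 dp:

1.0883 mol


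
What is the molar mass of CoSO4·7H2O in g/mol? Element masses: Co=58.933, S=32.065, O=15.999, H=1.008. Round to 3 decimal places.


M = sum(count * atomic_mass) over atoms.
M = 1*58.933 + 1*32.065 + 11*15.999 + 14*1.008
M = 58.933 + 32.065 + 175.989 + 14.112
M = 281.099 g/mol, rounded to 3 dp:

281.099 g/mol


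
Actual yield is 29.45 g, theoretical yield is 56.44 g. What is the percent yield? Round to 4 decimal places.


% yield = 100 * actual / theoretical
% yield = 100 * 29.45 / 56.44
% yield = 52.17930546 %, rounded to 4 dp:

52.1793 %


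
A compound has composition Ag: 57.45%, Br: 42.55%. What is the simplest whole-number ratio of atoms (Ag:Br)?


Assume 100 g of compound, divide each mass% by atomic mass to get moles, then normalize by the smallest to get a raw atom ratio.
Moles per 100 g: Ag: 57.45/107.868 = 0.5326, Br: 42.55/79.904 = 0.5325
Raw ratio (divide by min = 0.5325): Ag: 1.0, Br: 1.0
Multiply by 1 to clear fractions: Ag: 1.0 ~= 1, Br: 1.0 ~= 1
Reduce by GCD to get the simplest whole-number ratio:

1:1


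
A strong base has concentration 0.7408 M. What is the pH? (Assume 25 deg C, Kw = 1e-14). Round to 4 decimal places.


A strong base dissociates completely, so [OH-] equals the given concentration.
pOH = -log10([OH-]) = -log10(0.7408) = 0.130299
pH = 14 - pOH = 14 - 0.130299
pH = 13.869701, rounded to 4 dp:

13.8697


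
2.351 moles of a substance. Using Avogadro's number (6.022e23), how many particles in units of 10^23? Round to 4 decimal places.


N = n * NA, then divide by 1e23 for the requested units.
N / 1e23 = n * 6.022
N / 1e23 = 2.351 * 6.022
N / 1e23 = 14.157722, rounded to 4 dp:

14.1577


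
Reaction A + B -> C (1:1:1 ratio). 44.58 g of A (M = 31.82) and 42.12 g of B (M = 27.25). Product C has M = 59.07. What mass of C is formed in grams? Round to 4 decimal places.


Find moles of each reactant; the smaller value is the limiting reagent in a 1:1:1 reaction, so moles_C equals moles of the limiter.
n_A = mass_A / M_A = 44.58 / 31.82 = 1.401006 mol
n_B = mass_B / M_B = 42.12 / 27.25 = 1.545688 mol
Limiting reagent: A (smaller), n_limiting = 1.401006 mol
mass_C = n_limiting * M_C = 1.401006 * 59.07
mass_C = 82.75742442 g, rounded to 4 dp:

82.7574 g


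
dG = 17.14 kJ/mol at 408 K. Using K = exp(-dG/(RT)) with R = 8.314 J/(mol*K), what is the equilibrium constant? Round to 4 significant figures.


dG is in kJ/mol; multiply by 1000 to match R in J/(mol*K).
RT = 8.314 * 408 = 3392.112 J/mol
exponent = -dG*1000 / (RT) = -(17.14*1000) / 3392.112 = -5.0528992
K = exp(-5.0528992)
K = 0.0063907784, rounded to 4 significant figures:

0.006391


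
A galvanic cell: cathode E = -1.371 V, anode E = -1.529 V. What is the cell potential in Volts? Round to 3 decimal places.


Standard cell potential: E_cell = E_cathode - E_anode.
E_cell = -1.371 - (-1.529)
E_cell = 0.158 V, rounded to 3 dp:

0.158 V


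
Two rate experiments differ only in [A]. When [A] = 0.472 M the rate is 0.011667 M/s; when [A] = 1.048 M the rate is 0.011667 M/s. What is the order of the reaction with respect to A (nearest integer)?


Rate is proportional to [A]^n, so rate2/rate1 = ([A]2/[A]1)^n. Take logs to solve for n.
rate2/rate1 = 0.011667 / 0.011667 = 1.0
[A]2/[A]1 = 1.048 / 0.472 = 2.2203
n = ln(1.0) / ln(2.2203) = 0.0
Nearest integer order:

0


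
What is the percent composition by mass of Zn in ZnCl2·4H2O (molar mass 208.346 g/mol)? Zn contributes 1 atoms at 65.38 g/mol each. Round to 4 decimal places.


pct = 100 * (n_elem * M_elem) / M_total
mass_contribution = 1 * 65.38 = 65.38 g/mol
pct = 100 * 65.38 / 208.346
pct = 31.38049207 %, rounded to 4 dp:

31.3805 %


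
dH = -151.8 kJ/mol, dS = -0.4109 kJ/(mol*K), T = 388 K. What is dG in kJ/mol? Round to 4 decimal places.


Gibbs: dG = dH - T*dS (consistent units, dS already in kJ/(mol*K)).
T*dS = 388 * -0.4109 = -159.4292
dG = -151.8 - (-159.4292)
dG = 7.6292 kJ/mol, rounded to 4 dp:

7.6292 kJ/mol


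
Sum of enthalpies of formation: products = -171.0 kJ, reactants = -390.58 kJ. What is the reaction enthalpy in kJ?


dH_rxn = sum(dH_f products) - sum(dH_f reactants)
dH_rxn = -171.0 - (-390.58)
dH_rxn = 219.58 kJ:

219.58 kJ


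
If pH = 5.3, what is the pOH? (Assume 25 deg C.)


At 25 deg C, pH + pOH = 14.
pOH = 14 - pH = 14 - 5.3
pOH = 8.7:

8.70


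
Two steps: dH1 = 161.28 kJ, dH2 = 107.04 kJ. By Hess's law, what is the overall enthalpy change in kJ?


Hess's law: enthalpy is a state function, so add the step enthalpies.
dH_total = dH1 + dH2 = 161.28 + (107.04)
dH_total = 268.32 kJ:

268.32 kJ


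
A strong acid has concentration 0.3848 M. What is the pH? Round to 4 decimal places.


A strong acid dissociates completely, so [H+] equals the given concentration.
pH = -log10([H+]) = -log10(0.3848)
pH = 0.41476494, rounded to 4 dp:

0.4148


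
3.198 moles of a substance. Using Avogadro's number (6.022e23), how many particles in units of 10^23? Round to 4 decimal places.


N = n * NA, then divide by 1e23 for the requested units.
N / 1e23 = n * 6.022
N / 1e23 = 3.198 * 6.022
N / 1e23 = 19.258356, rounded to 4 dp:

19.2584


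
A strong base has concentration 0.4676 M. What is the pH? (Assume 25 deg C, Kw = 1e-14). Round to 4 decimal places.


A strong base dissociates completely, so [OH-] equals the given concentration.
pOH = -log10([OH-]) = -log10(0.4676) = 0.330125
pH = 14 - pOH = 14 - 0.330125
pH = 13.669875, rounded to 4 dp:

13.6699


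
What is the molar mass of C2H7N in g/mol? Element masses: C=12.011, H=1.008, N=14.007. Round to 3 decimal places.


M = sum(count * atomic_mass) over atoms.
M = 2*12.011 + 7*1.008 + 1*14.007
M = 24.022 + 7.056 + 14.007
M = 45.085 g/mol, rounded to 3 dp:

45.085 g/mol


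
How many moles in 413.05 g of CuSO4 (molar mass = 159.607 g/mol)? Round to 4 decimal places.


n = mass / M
n = 413.05 / 159.607
n = 2.58791908 mol, rounded to 4 dp:

2.5879 mol


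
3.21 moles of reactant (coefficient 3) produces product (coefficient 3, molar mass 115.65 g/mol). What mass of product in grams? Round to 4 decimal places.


Use the coefficient ratio to convert reactant moles to product moles, then multiply by the product's molar mass.
moles_P = moles_R * (coeff_P / coeff_R) = 3.21 * (3/3) = 3.21
mass_P = moles_P * M_P = 3.21 * 115.65
mass_P = 371.2365 g, rounded to 4 dp:

371.2365 g


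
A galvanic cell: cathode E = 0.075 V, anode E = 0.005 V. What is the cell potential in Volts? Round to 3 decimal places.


Standard cell potential: E_cell = E_cathode - E_anode.
E_cell = 0.075 - (0.005)
E_cell = 0.07 V, rounded to 3 dp:

0.070 V


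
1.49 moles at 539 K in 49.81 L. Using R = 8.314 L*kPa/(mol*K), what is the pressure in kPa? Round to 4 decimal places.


PV = nRT, solve for P = nRT / V.
nRT = 1.49 * 8.314 * 539 = 6677.0565
P = 6677.0565 / 49.81
P = 134.05052198 kPa, rounded to 4 dp:

134.0505 kPa


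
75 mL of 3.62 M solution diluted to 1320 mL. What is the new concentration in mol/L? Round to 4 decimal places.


Dilution: M1*V1 = M2*V2, solve for M2.
M2 = M1*V1 / V2
M2 = 3.62 * 75 / 1320
M2 = 271.5 / 1320
M2 = 0.20568182 mol/L, rounded to 4 dp:

0.2057 mol/L


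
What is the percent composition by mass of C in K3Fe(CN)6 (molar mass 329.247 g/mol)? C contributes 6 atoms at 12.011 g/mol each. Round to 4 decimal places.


pct = 100 * (n_elem * M_elem) / M_total
mass_contribution = 6 * 12.011 = 72.066 g/mol
pct = 100 * 72.066 / 329.247
pct = 21.88812654 %, rounded to 4 dp:

21.8881 %


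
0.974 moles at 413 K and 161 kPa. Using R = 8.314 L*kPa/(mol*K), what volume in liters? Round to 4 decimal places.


PV = nRT, solve for V = nRT / P.
nRT = 0.974 * 8.314 * 413 = 3344.4063
V = 3344.4063 / 161
V = 20.77270994 L, rounded to 4 dp:

20.7727 L


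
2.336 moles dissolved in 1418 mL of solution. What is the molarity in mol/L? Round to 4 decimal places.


Convert volume to liters: V_L = V_mL / 1000.
V_L = 1418 / 1000 = 1.418 L
M = n / V_L = 2.336 / 1.418
M = 1.64739069 mol/L, rounded to 4 dp:

1.6474 mol/L


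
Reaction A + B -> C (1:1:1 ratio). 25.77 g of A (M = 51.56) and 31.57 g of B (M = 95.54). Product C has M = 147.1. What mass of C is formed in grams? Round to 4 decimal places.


Find moles of each reactant; the smaller value is the limiting reagent in a 1:1:1 reaction, so moles_C equals moles of the limiter.
n_A = mass_A / M_A = 25.77 / 51.56 = 0.499806 mol
n_B = mass_B / M_B = 31.57 / 95.54 = 0.330438 mol
Limiting reagent: B (smaller), n_limiting = 0.330438 mol
mass_C = n_limiting * M_C = 0.330438 * 147.1
mass_C = 48.6074298 g, rounded to 4 dp:

48.6074 g


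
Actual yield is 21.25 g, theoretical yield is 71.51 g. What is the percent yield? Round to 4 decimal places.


% yield = 100 * actual / theoretical
% yield = 100 * 21.25 / 71.51
% yield = 29.71612362 %, rounded to 4 dp:

29.7161 %


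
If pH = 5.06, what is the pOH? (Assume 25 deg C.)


At 25 deg C, pH + pOH = 14.
pOH = 14 - pH = 14 - 5.06
pOH = 8.94:

8.94


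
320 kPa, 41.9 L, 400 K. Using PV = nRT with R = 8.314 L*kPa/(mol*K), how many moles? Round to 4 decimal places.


PV = nRT, solve for n = PV / (RT).
PV = 320 * 41.9 = 13408.0
RT = 8.314 * 400 = 3325.6
n = 13408.0 / 3325.6
n = 4.03175367 mol, rounded to 4 dp:

4.0318 mol


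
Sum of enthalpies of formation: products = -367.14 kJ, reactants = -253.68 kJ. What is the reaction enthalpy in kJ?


dH_rxn = sum(dH_f products) - sum(dH_f reactants)
dH_rxn = -367.14 - (-253.68)
dH_rxn = -113.46 kJ:

-113.46 kJ


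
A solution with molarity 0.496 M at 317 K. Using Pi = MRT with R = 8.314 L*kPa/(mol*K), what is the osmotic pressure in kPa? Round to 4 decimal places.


Osmotic pressure (van't Hoff): Pi = M*R*T.
RT = 8.314 * 317 = 2635.538
Pi = 0.496 * 2635.538
Pi = 1307.226848 kPa, rounded to 4 dp:

1307.2268 kPa


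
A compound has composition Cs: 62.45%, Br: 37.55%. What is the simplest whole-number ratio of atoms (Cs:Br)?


Assume 100 g of compound, divide each mass% by atomic mass to get moles, then normalize by the smallest to get a raw atom ratio.
Moles per 100 g: Cs: 62.45/132.905 = 0.4699, Br: 37.55/79.904 = 0.4699
Raw ratio (divide by min = 0.4699): Cs: 1.0, Br: 1.0
Multiply by 1 to clear fractions: Cs: 1.0 ~= 1, Br: 1.0 ~= 1
Reduce by GCD to get the simplest whole-number ratio:

1:1


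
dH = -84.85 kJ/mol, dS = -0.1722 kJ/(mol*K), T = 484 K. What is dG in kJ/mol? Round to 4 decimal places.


Gibbs: dG = dH - T*dS (consistent units, dS already in kJ/(mol*K)).
T*dS = 484 * -0.1722 = -83.3448
dG = -84.85 - (-83.3448)
dG = -1.5052 kJ/mol, rounded to 4 dp:

-1.5052 kJ/mol


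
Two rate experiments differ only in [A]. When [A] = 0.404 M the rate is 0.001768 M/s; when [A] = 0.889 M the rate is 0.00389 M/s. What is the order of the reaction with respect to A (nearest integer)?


Rate is proportional to [A]^n, so rate2/rate1 = ([A]2/[A]1)^n. Take logs to solve for n.
rate2/rate1 = 0.00389 / 0.001768 = 2.2002
[A]2/[A]1 = 0.889 / 0.404 = 2.2005
n = ln(2.2002) / ln(2.2005) = 1.0
Nearest integer order:

1


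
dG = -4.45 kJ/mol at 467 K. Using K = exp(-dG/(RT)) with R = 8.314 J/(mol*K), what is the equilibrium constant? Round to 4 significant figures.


dG is in kJ/mol; multiply by 1000 to match R in J/(mol*K).
RT = 8.314 * 467 = 3882.638 J/mol
exponent = -dG*1000 / (RT) = -(-4.45*1000) / 3882.638 = 1.14612797
K = exp(1.14612797)
K = 3.1459879, rounded to 4 significant figures:

3.146


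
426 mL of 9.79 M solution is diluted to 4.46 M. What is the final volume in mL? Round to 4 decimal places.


Dilution: M1*V1 = M2*V2, solve for V2.
V2 = M1*V1 / M2
V2 = 9.79 * 426 / 4.46
V2 = 4170.54 / 4.46
V2 = 935.09865471 mL, rounded to 4 dp:

935.0987 mL


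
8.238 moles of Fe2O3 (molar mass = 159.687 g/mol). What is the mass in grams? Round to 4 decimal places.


mass = n * M
mass = 8.238 * 159.687
mass = 1315.501506 g, rounded to 4 dp:

1315.5015 g


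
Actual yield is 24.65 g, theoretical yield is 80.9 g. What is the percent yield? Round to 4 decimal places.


% yield = 100 * actual / theoretical
% yield = 100 * 24.65 / 80.9
% yield = 30.4697157 %, rounded to 4 dp:

30.4697 %


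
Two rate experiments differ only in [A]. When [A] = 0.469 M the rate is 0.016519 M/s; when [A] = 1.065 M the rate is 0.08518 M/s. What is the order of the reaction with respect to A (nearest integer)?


Rate is proportional to [A]^n, so rate2/rate1 = ([A]2/[A]1)^n. Take logs to solve for n.
rate2/rate1 = 0.08518 / 0.016519 = 5.1565
[A]2/[A]1 = 1.065 / 0.469 = 2.2708
n = ln(5.1565) / ln(2.2708) = 2.0
Nearest integer order:

2


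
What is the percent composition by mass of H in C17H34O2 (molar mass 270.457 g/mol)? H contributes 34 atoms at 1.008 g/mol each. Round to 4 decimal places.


pct = 100 * (n_elem * M_elem) / M_total
mass_contribution = 34 * 1.008 = 34.272 g/mol
pct = 100 * 34.272 / 270.457
pct = 12.67188499 %, rounded to 4 dp:

12.6719 %


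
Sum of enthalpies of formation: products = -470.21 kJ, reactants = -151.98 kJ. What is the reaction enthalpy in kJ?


dH_rxn = sum(dH_f products) - sum(dH_f reactants)
dH_rxn = -470.21 - (-151.98)
dH_rxn = -318.23 kJ:

-318.23 kJ


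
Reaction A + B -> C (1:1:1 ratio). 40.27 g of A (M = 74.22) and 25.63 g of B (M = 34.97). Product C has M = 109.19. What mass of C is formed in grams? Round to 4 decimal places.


Find moles of each reactant; the smaller value is the limiting reagent in a 1:1:1 reaction, so moles_C equals moles of the limiter.
n_A = mass_A / M_A = 40.27 / 74.22 = 0.542576 mol
n_B = mass_B / M_B = 25.63 / 34.97 = 0.732914 mol
Limiting reagent: A (smaller), n_limiting = 0.542576 mol
mass_C = n_limiting * M_C = 0.542576 * 109.19
mass_C = 59.24387344 g, rounded to 4 dp:

59.2439 g


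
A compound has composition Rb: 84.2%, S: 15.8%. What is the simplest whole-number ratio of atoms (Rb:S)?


Assume 100 g of compound, divide each mass% by atomic mass to get moles, then normalize by the smallest to get a raw atom ratio.
Moles per 100 g: Rb: 84.2/85.468 = 0.9852, S: 15.8/32.065 = 0.4927
Raw ratio (divide by min = 0.4927): Rb: 1.999, S: 1.0
Multiply by 1 to clear fractions: Rb: 1.999 ~= 2, S: 1.0 ~= 1
Reduce by GCD to get the simplest whole-number ratio:

2:1


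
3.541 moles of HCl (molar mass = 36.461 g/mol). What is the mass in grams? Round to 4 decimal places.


mass = n * M
mass = 3.541 * 36.461
mass = 129.108401 g, rounded to 4 dp:

129.1084 g


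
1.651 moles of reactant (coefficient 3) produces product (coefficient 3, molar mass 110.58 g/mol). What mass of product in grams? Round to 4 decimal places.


Use the coefficient ratio to convert reactant moles to product moles, then multiply by the product's molar mass.
moles_P = moles_R * (coeff_P / coeff_R) = 1.651 * (3/3) = 1.651
mass_P = moles_P * M_P = 1.651 * 110.58
mass_P = 182.56758 g, rounded to 4 dp:

182.5676 g


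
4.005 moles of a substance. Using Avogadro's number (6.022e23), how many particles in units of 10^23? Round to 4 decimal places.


N = n * NA, then divide by 1e23 for the requested units.
N / 1e23 = n * 6.022
N / 1e23 = 4.005 * 6.022
N / 1e23 = 24.11811, rounded to 4 dp:

24.1181


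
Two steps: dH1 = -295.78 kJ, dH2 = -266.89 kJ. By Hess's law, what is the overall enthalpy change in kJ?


Hess's law: enthalpy is a state function, so add the step enthalpies.
dH_total = dH1 + dH2 = -295.78 + (-266.89)
dH_total = -562.67 kJ:

-562.67 kJ


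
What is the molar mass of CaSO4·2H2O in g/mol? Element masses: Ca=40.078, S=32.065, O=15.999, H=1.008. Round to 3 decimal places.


M = sum(count * atomic_mass) over atoms.
M = 1*40.078 + 1*32.065 + 6*15.999 + 4*1.008
M = 40.078 + 32.065 + 95.994 + 4.032
M = 172.169 g/mol, rounded to 3 dp:

172.169 g/mol


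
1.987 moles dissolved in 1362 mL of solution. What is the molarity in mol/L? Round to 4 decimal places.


Convert volume to liters: V_L = V_mL / 1000.
V_L = 1362 / 1000 = 1.362 L
M = n / V_L = 1.987 / 1.362
M = 1.45888399 mol/L, rounded to 4 dp:

1.4589 mol/L


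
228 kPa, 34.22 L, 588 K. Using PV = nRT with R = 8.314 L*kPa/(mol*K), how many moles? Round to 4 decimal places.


PV = nRT, solve for n = PV / (RT).
PV = 228 * 34.22 = 7802.16
RT = 8.314 * 588 = 4888.632
n = 7802.16 / 4888.632
n = 1.59598023 mol, rounded to 4 dp:

1.5960 mol


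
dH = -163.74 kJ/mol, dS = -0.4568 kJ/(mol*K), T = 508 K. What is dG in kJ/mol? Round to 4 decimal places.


Gibbs: dG = dH - T*dS (consistent units, dS already in kJ/(mol*K)).
T*dS = 508 * -0.4568 = -232.0544
dG = -163.74 - (-232.0544)
dG = 68.3144 kJ/mol, rounded to 4 dp:

68.3144 kJ/mol


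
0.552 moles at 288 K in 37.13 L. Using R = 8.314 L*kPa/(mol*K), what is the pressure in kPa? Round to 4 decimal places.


PV = nRT, solve for P = nRT / V.
nRT = 0.552 * 8.314 * 288 = 1321.7265
P = 1321.7265 / 37.13
P = 35.59726636 kPa, rounded to 4 dp:

35.5973 kPa


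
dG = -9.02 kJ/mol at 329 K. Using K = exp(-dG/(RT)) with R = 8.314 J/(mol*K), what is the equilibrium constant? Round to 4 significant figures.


dG is in kJ/mol; multiply by 1000 to match R in J/(mol*K).
RT = 8.314 * 329 = 2735.306 J/mol
exponent = -dG*1000 / (RT) = -(-9.02*1000) / 2735.306 = 3.29762008
K = exp(3.29762008)
K = 27.04819, rounded to 4 significant figures:

27.05


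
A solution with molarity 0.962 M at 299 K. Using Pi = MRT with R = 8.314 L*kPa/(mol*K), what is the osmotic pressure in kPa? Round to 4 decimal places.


Osmotic pressure (van't Hoff): Pi = M*R*T.
RT = 8.314 * 299 = 2485.886
Pi = 0.962 * 2485.886
Pi = 2391.422332 kPa, rounded to 4 dp:

2391.4223 kPa


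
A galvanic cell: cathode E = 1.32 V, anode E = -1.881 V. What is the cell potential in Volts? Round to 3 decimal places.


Standard cell potential: E_cell = E_cathode - E_anode.
E_cell = 1.32 - (-1.881)
E_cell = 3.201 V, rounded to 3 dp:

3.201 V


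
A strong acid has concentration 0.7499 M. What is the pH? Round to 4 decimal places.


A strong acid dissociates completely, so [H+] equals the given concentration.
pH = -log10([H+]) = -log10(0.7499)
pH = 0.12499665, rounded to 4 dp:

0.1250


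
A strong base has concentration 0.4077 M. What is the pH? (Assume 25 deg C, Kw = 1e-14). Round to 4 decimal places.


A strong base dissociates completely, so [OH-] equals the given concentration.
pOH = -log10([OH-]) = -log10(0.4077) = 0.389659
pH = 14 - pOH = 14 - 0.389659
pH = 13.610341, rounded to 4 dp:

13.6103


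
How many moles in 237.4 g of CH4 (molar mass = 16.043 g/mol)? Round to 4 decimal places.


n = mass / M
n = 237.4 / 16.043
n = 14.7977311 mol, rounded to 4 dp:

14.7977 mol


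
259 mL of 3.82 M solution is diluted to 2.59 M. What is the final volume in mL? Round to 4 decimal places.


Dilution: M1*V1 = M2*V2, solve for V2.
V2 = M1*V1 / M2
V2 = 3.82 * 259 / 2.59
V2 = 989.38 / 2.59
V2 = 382.0 mL, rounded to 4 dp:

382.0000 mL


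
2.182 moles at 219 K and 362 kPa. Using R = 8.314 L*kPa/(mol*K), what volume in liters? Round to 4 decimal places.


PV = nRT, solve for V = nRT / P.
nRT = 2.182 * 8.314 * 219 = 3972.9114
V = 3972.9114 / 362
V = 10.97489337 L, rounded to 4 dp:

10.9749 L


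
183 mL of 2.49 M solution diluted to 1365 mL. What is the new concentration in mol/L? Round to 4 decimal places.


Dilution: M1*V1 = M2*V2, solve for M2.
M2 = M1*V1 / V2
M2 = 2.49 * 183 / 1365
M2 = 455.67 / 1365
M2 = 0.33382418 mol/L, rounded to 4 dp:

0.3338 mol/L


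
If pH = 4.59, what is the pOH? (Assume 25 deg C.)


At 25 deg C, pH + pOH = 14.
pOH = 14 - pH = 14 - 4.59
pOH = 9.41:

9.41


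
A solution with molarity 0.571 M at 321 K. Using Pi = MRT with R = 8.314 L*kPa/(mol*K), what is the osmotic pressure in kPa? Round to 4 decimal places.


Osmotic pressure (van't Hoff): Pi = M*R*T.
RT = 8.314 * 321 = 2668.794
Pi = 0.571 * 2668.794
Pi = 1523.881374 kPa, rounded to 4 dp:

1523.8814 kPa


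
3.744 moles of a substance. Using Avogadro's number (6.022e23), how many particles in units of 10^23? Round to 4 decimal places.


N = n * NA, then divide by 1e23 for the requested units.
N / 1e23 = n * 6.022
N / 1e23 = 3.744 * 6.022
N / 1e23 = 22.546368, rounded to 4 dp:

22.5464


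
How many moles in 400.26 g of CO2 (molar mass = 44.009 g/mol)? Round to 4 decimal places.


n = mass / M
n = 400.26 / 44.009
n = 9.09495785 mol, rounded to 4 dp:

9.0950 mol


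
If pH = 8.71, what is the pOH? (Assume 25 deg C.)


At 25 deg C, pH + pOH = 14.
pOH = 14 - pH = 14 - 8.71
pOH = 5.29:

5.29


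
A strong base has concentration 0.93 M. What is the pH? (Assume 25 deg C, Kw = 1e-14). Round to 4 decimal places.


A strong base dissociates completely, so [OH-] equals the given concentration.
pOH = -log10([OH-]) = -log10(0.93) = 0.031517
pH = 14 - pOH = 14 - 0.031517
pH = 13.968483, rounded to 4 dp:

13.9685


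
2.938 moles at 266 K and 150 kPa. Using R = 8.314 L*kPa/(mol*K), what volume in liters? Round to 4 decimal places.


PV = nRT, solve for V = nRT / P.
nRT = 2.938 * 8.314 * 266 = 6497.4575
V = 6497.4575 / 150
V = 43.31638333 L, rounded to 4 dp:

43.3164 L


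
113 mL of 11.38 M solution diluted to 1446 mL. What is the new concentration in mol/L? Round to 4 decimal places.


Dilution: M1*V1 = M2*V2, solve for M2.
M2 = M1*V1 / V2
M2 = 11.38 * 113 / 1446
M2 = 1285.94 / 1446
M2 = 0.88930844 mol/L, rounded to 4 dp:

0.8893 mol/L


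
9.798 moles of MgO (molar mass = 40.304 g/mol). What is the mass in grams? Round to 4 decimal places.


mass = n * M
mass = 9.798 * 40.304
mass = 394.898592 g, rounded to 4 dp:

394.8986 g


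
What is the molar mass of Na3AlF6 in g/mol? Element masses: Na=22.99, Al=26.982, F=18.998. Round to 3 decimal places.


M = sum(count * atomic_mass) over atoms.
M = 3*22.99 + 1*26.982 + 6*18.998
M = 68.97 + 26.982 + 113.988
M = 209.94 g/mol, rounded to 3 dp:

209.940 g/mol


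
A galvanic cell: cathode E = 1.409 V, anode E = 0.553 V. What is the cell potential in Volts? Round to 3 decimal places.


Standard cell potential: E_cell = E_cathode - E_anode.
E_cell = 1.409 - (0.553)
E_cell = 0.856 V, rounded to 3 dp:

0.856 V


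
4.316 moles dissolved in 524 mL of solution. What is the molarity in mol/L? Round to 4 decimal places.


Convert volume to liters: V_L = V_mL / 1000.
V_L = 524 / 1000 = 0.524 L
M = n / V_L = 4.316 / 0.524
M = 8.23664122 mol/L, rounded to 4 dp:

8.2366 mol/L


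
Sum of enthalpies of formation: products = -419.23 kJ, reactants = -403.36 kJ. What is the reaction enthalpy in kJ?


dH_rxn = sum(dH_f products) - sum(dH_f reactants)
dH_rxn = -419.23 - (-403.36)
dH_rxn = -15.87 kJ:

-15.87 kJ


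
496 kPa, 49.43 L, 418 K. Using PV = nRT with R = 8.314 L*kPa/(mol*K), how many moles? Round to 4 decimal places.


PV = nRT, solve for n = PV / (RT).
PV = 496 * 49.43 = 24517.28
RT = 8.314 * 418 = 3475.252
n = 24517.28 / 3475.252
n = 7.05482077 mol, rounded to 4 dp:

7.0548 mol


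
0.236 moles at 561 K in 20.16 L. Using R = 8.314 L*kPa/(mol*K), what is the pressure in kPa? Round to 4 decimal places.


PV = nRT, solve for P = nRT / V.
nRT = 0.236 * 8.314 * 561 = 1100.7403
P = 1100.7403 / 20.16
P = 54.60021329 kPa, rounded to 4 dp:

54.6002 kPa


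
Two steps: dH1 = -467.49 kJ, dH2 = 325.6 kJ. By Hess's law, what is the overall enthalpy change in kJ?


Hess's law: enthalpy is a state function, so add the step enthalpies.
dH_total = dH1 + dH2 = -467.49 + (325.6)
dH_total = -141.89 kJ:

-141.89 kJ


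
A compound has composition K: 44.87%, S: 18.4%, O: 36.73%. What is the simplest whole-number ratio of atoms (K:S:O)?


Assume 100 g of compound, divide each mass% by atomic mass to get moles, then normalize by the smallest to get a raw atom ratio.
Moles per 100 g: K: 44.87/39.098 = 1.1476, S: 18.4/32.065 = 0.5738, O: 36.73/15.999 = 2.2958
Raw ratio (divide by min = 0.5738): K: 2.0, S: 1.0, O: 4.001
Multiply by 1 to clear fractions: K: 2.0 ~= 2, S: 1.0 ~= 1, O: 4.001 ~= 4
Reduce by GCD to get the simplest whole-number ratio:

2:1:4


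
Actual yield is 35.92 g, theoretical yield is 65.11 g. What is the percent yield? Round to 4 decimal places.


% yield = 100 * actual / theoretical
% yield = 100 * 35.92 / 65.11
% yield = 55.16817693 %, rounded to 4 dp:

55.1682 %


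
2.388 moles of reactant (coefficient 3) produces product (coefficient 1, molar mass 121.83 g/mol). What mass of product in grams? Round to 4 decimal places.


Use the coefficient ratio to convert reactant moles to product moles, then multiply by the product's molar mass.
moles_P = moles_R * (coeff_P / coeff_R) = 2.388 * (1/3) = 0.796
mass_P = moles_P * M_P = 0.796 * 121.83
mass_P = 96.97668 g, rounded to 4 dp:

96.9767 g


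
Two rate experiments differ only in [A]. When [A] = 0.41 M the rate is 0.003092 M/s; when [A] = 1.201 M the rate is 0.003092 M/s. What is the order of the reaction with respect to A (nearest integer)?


Rate is proportional to [A]^n, so rate2/rate1 = ([A]2/[A]1)^n. Take logs to solve for n.
rate2/rate1 = 0.003092 / 0.003092 = 1.0
[A]2/[A]1 = 1.201 / 0.41 = 2.9293
n = ln(1.0) / ln(2.9293) = 0.0
Nearest integer order:

0


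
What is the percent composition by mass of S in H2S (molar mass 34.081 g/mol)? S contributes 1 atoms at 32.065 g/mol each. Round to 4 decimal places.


pct = 100 * (n_elem * M_elem) / M_total
mass_contribution = 1 * 32.065 = 32.065 g/mol
pct = 100 * 32.065 / 34.081
pct = 94.08468061 %, rounded to 4 dp:

94.0847 %


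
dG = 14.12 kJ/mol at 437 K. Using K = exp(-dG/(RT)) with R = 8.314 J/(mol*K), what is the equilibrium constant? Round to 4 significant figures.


dG is in kJ/mol; multiply by 1000 to match R in J/(mol*K).
RT = 8.314 * 437 = 3633.218 J/mol
exponent = -dG*1000 / (RT) = -(14.12*1000) / 3633.218 = -3.8863619
K = exp(-3.8863619)
K = 0.020519864, rounded to 4 significant figures:

0.02052


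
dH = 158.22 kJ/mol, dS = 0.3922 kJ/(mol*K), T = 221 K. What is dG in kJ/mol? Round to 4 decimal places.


Gibbs: dG = dH - T*dS (consistent units, dS already in kJ/(mol*K)).
T*dS = 221 * 0.3922 = 86.6762
dG = 158.22 - (86.6762)
dG = 71.5438 kJ/mol, rounded to 4 dp:

71.5438 kJ/mol


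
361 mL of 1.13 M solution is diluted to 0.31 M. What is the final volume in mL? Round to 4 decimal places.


Dilution: M1*V1 = M2*V2, solve for V2.
V2 = M1*V1 / M2
V2 = 1.13 * 361 / 0.31
V2 = 407.93 / 0.31
V2 = 1315.90322581 mL, rounded to 4 dp:

1315.9032 mL


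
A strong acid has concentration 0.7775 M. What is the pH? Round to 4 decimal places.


A strong acid dissociates completely, so [H+] equals the given concentration.
pH = -log10([H+]) = -log10(0.7775)
pH = 0.1092996, rounded to 4 dp:

0.1093


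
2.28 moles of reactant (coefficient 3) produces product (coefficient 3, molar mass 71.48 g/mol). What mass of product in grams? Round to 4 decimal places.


Use the coefficient ratio to convert reactant moles to product moles, then multiply by the product's molar mass.
moles_P = moles_R * (coeff_P / coeff_R) = 2.28 * (3/3) = 2.28
mass_P = moles_P * M_P = 2.28 * 71.48
mass_P = 162.9744 g, rounded to 4 dp:

162.9744 g


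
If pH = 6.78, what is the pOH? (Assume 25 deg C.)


At 25 deg C, pH + pOH = 14.
pOH = 14 - pH = 14 - 6.78
pOH = 7.22:

7.22


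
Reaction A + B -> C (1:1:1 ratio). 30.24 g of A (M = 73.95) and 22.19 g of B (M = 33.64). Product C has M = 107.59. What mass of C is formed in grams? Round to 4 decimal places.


Find moles of each reactant; the smaller value is the limiting reagent in a 1:1:1 reaction, so moles_C equals moles of the limiter.
n_A = mass_A / M_A = 30.24 / 73.95 = 0.408925 mol
n_B = mass_B / M_B = 22.19 / 33.64 = 0.659631 mol
Limiting reagent: A (smaller), n_limiting = 0.408925 mol
mass_C = n_limiting * M_C = 0.408925 * 107.59
mass_C = 43.99624075 g, rounded to 4 dp:

43.9962 g


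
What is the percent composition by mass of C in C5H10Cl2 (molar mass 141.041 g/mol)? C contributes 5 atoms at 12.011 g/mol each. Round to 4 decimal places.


pct = 100 * (n_elem * M_elem) / M_total
mass_contribution = 5 * 12.011 = 60.055 g/mol
pct = 100 * 60.055 / 141.041
pct = 42.57981722 %, rounded to 4 dp:

42.5798 %


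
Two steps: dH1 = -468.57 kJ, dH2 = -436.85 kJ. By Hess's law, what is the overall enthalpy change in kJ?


Hess's law: enthalpy is a state function, so add the step enthalpies.
dH_total = dH1 + dH2 = -468.57 + (-436.85)
dH_total = -905.42 kJ:

-905.42 kJ


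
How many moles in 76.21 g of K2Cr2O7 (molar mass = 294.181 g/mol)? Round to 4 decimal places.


n = mass / M
n = 76.21 / 294.181
n = 0.2590582 mol, rounded to 4 dp:

0.2591 mol


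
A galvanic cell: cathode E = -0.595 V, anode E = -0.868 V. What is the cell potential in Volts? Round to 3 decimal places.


Standard cell potential: E_cell = E_cathode - E_anode.
E_cell = -0.595 - (-0.868)
E_cell = 0.273 V, rounded to 3 dp:

0.273 V


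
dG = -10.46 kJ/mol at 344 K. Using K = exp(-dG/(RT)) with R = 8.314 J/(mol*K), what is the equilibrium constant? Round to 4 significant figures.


dG is in kJ/mol; multiply by 1000 to match R in J/(mol*K).
RT = 8.314 * 344 = 2860.016 J/mol
exponent = -dG*1000 / (RT) = -(-10.46*1000) / 2860.016 = 3.6573222
K = exp(3.6573222)
K = 38.757419, rounded to 4 significant figures:

38.76


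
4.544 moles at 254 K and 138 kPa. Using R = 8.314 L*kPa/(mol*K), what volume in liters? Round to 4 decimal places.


PV = nRT, solve for V = nRT / P.
nRT = 4.544 * 8.314 * 254 = 9595.8193
V = 9595.8193 / 138
V = 69.53492246 L, rounded to 4 dp:

69.5349 L


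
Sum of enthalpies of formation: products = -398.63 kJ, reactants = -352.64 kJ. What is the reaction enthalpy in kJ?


dH_rxn = sum(dH_f products) - sum(dH_f reactants)
dH_rxn = -398.63 - (-352.64)
dH_rxn = -45.99 kJ:

-45.99 kJ


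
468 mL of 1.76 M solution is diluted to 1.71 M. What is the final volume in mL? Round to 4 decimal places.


Dilution: M1*V1 = M2*V2, solve for V2.
V2 = M1*V1 / M2
V2 = 1.76 * 468 / 1.71
V2 = 823.68 / 1.71
V2 = 481.68421053 mL, rounded to 4 dp:

481.6842 mL


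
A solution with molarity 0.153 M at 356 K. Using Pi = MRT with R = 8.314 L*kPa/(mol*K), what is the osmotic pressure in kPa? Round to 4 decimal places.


Osmotic pressure (van't Hoff): Pi = M*R*T.
RT = 8.314 * 356 = 2959.784
Pi = 0.153 * 2959.784
Pi = 452.846952 kPa, rounded to 4 dp:

452.8470 kPa


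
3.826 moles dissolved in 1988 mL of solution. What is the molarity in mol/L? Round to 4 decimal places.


Convert volume to liters: V_L = V_mL / 1000.
V_L = 1988 / 1000 = 1.988 L
M = n / V_L = 3.826 / 1.988
M = 1.92454728 mol/L, rounded to 4 dp:

1.9245 mol/L


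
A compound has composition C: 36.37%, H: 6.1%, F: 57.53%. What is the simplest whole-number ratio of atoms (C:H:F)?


Assume 100 g of compound, divide each mass% by atomic mass to get moles, then normalize by the smallest to get a raw atom ratio.
Moles per 100 g: C: 36.37/12.011 = 3.0281, H: 6.1/1.008 = 6.0516, F: 57.53/18.998 = 3.0282
Raw ratio (divide by min = 3.0281): C: 1.0, H: 1.999, F: 1.0
Multiply by 1 to clear fractions: C: 1.0 ~= 1, H: 1.999 ~= 2, F: 1.0 ~= 1
Reduce by GCD to get the simplest whole-number ratio:

1:2:1


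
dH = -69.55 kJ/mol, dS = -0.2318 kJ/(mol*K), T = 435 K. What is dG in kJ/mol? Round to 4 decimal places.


Gibbs: dG = dH - T*dS (consistent units, dS already in kJ/(mol*K)).
T*dS = 435 * -0.2318 = -100.833
dG = -69.55 - (-100.833)
dG = 31.283 kJ/mol, rounded to 4 dp:

31.2830 kJ/mol


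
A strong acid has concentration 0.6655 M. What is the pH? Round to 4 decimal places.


A strong acid dissociates completely, so [H+] equals the given concentration.
pH = -log10([H+]) = -log10(0.6655)
pH = 0.17685194, rounded to 4 dp:

0.1769


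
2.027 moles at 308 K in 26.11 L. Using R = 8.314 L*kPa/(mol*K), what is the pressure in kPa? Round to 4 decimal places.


PV = nRT, solve for P = nRT / V.
nRT = 2.027 * 8.314 * 308 = 5190.5632
P = 5190.5632 / 26.11
P = 198.79598621 kPa, rounded to 4 dp:

198.7960 kPa


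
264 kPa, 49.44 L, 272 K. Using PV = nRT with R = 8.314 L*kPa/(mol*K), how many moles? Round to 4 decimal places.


PV = nRT, solve for n = PV / (RT).
PV = 264 * 49.44 = 13052.16
RT = 8.314 * 272 = 2261.408
n = 13052.16 / 2261.408
n = 5.77169622 mol, rounded to 4 dp:

5.7717 mol


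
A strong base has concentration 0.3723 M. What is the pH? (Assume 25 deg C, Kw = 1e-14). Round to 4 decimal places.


A strong base dissociates completely, so [OH-] equals the given concentration.
pOH = -log10([OH-]) = -log10(0.3723) = 0.429107
pH = 14 - pOH = 14 - 0.429107
pH = 13.570893, rounded to 4 dp:

13.5709


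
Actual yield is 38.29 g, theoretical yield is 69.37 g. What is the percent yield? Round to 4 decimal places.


% yield = 100 * actual / theoretical
% yield = 100 * 38.29 / 69.37
% yield = 55.19677094 %, rounded to 4 dp:

55.1968 %


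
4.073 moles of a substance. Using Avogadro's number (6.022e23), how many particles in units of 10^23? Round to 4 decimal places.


N = n * NA, then divide by 1e23 for the requested units.
N / 1e23 = n * 6.022
N / 1e23 = 4.073 * 6.022
N / 1e23 = 24.527606, rounded to 4 dp:

24.5276


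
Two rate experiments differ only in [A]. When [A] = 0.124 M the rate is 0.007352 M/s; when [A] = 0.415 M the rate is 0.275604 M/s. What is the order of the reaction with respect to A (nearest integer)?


Rate is proportional to [A]^n, so rate2/rate1 = ([A]2/[A]1)^n. Take logs to solve for n.
rate2/rate1 = 0.275604 / 0.007352 = 37.4869
[A]2/[A]1 = 0.415 / 0.124 = 3.3468
n = ln(37.4869) / ln(3.3468) = 3.0
Nearest integer order:

3


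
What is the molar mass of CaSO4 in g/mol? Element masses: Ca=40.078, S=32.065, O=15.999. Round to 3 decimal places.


M = sum(count * atomic_mass) over atoms.
M = 1*40.078 + 1*32.065 + 4*15.999
M = 40.078 + 32.065 + 63.996
M = 136.139 g/mol, rounded to 3 dp:

136.139 g/mol


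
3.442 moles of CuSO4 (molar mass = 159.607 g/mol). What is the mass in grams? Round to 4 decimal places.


mass = n * M
mass = 3.442 * 159.607
mass = 549.367294 g, rounded to 4 dp:

549.3673 g


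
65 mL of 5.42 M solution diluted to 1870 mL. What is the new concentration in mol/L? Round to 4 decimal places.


Dilution: M1*V1 = M2*V2, solve for M2.
M2 = M1*V1 / V2
M2 = 5.42 * 65 / 1870
M2 = 352.3 / 1870
M2 = 0.18839572 mol/L, rounded to 4 dp:

0.1884 mol/L


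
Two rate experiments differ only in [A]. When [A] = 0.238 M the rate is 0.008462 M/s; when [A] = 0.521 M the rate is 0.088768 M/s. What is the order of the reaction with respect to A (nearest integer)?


Rate is proportional to [A]^n, so rate2/rate1 = ([A]2/[A]1)^n. Take logs to solve for n.
rate2/rate1 = 0.088768 / 0.008462 = 10.4902
[A]2/[A]1 = 0.521 / 0.238 = 2.1891
n = ln(10.4902) / ln(2.1891) = 3.0
Nearest integer order:

3


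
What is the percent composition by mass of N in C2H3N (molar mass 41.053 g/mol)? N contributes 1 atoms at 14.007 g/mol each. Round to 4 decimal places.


pct = 100 * (n_elem * M_elem) / M_total
mass_contribution = 1 * 14.007 = 14.007 g/mol
pct = 100 * 14.007 / 41.053
pct = 34.11930919 %, rounded to 4 dp:

34.1193 %


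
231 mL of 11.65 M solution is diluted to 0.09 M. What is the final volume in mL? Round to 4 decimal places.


Dilution: M1*V1 = M2*V2, solve for V2.
V2 = M1*V1 / M2
V2 = 11.65 * 231 / 0.09
V2 = 2691.15 / 0.09
V2 = 29901.66666667 mL, rounded to 4 dp:

29901.6667 mL


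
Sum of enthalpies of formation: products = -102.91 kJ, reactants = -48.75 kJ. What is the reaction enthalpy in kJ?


dH_rxn = sum(dH_f products) - sum(dH_f reactants)
dH_rxn = -102.91 - (-48.75)
dH_rxn = -54.16 kJ:

-54.16 kJ


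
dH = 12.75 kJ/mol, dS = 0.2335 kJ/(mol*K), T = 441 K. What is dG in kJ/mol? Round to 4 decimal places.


Gibbs: dG = dH - T*dS (consistent units, dS already in kJ/(mol*K)).
T*dS = 441 * 0.2335 = 102.9735
dG = 12.75 - (102.9735)
dG = -90.2235 kJ/mol, rounded to 4 dp:

-90.2235 kJ/mol


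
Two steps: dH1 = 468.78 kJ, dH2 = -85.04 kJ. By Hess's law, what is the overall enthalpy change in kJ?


Hess's law: enthalpy is a state function, so add the step enthalpies.
dH_total = dH1 + dH2 = 468.78 + (-85.04)
dH_total = 383.74 kJ:

383.74 kJ


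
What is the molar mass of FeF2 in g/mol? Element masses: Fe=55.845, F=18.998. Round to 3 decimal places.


M = sum(count * atomic_mass) over atoms.
M = 1*55.845 + 2*18.998
M = 55.845 + 37.996
M = 93.841 g/mol, rounded to 3 dp:

93.841 g/mol


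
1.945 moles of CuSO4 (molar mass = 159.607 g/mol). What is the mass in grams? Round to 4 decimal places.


mass = n * M
mass = 1.945 * 159.607
mass = 310.435615 g, rounded to 4 dp:

310.4356 g


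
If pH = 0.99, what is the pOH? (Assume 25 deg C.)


At 25 deg C, pH + pOH = 14.
pOH = 14 - pH = 14 - 0.99
pOH = 13.01:

13.01


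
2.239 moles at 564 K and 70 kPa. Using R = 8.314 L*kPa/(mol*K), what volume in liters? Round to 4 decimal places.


PV = nRT, solve for V = nRT / P.
nRT = 2.239 * 8.314 * 564 = 10498.8859
V = 10498.8859 / 70
V = 149.98408429 L, rounded to 4 dp:

149.9841 L


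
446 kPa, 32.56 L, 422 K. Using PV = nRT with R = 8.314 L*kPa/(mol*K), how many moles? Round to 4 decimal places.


PV = nRT, solve for n = PV / (RT).
PV = 446 * 32.56 = 14521.76
RT = 8.314 * 422 = 3508.508
n = 14521.76 / 3508.508
n = 4.13901294 mol, rounded to 4 dp:

4.1390 mol


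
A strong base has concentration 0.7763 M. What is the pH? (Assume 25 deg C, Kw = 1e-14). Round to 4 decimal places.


A strong base dissociates completely, so [OH-] equals the given concentration.
pOH = -log10([OH-]) = -log10(0.7763) = 0.10997
pH = 14 - pOH = 14 - 0.10997
pH = 13.89003, rounded to 4 dp:

13.8900


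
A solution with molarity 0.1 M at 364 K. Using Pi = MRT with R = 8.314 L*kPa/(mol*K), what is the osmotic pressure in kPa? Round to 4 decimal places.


Osmotic pressure (van't Hoff): Pi = M*R*T.
RT = 8.314 * 364 = 3026.296
Pi = 0.1 * 3026.296
Pi = 302.6296 kPa, rounded to 4 dp:

302.6296 kPa
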